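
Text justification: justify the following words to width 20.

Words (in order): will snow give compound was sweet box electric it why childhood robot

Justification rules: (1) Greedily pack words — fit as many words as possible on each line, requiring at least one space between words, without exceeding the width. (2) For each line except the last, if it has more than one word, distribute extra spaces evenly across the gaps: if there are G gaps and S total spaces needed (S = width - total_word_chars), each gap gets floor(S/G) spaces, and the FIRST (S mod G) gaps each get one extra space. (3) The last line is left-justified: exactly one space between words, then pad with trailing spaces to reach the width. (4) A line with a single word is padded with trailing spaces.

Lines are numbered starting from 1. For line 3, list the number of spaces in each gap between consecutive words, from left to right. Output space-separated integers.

Line 1: ['will', 'snow', 'give'] (min_width=14, slack=6)
Line 2: ['compound', 'was', 'sweet'] (min_width=18, slack=2)
Line 3: ['box', 'electric', 'it', 'why'] (min_width=19, slack=1)
Line 4: ['childhood', 'robot'] (min_width=15, slack=5)

Answer: 2 1 1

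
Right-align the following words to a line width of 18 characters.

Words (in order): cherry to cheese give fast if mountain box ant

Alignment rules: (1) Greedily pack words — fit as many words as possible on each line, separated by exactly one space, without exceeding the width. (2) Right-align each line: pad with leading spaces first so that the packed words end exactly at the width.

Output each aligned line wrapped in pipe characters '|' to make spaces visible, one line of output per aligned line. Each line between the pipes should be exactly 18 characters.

Answer: |  cherry to cheese|
|      give fast if|
|  mountain box ant|

Derivation:
Line 1: ['cherry', 'to', 'cheese'] (min_width=16, slack=2)
Line 2: ['give', 'fast', 'if'] (min_width=12, slack=6)
Line 3: ['mountain', 'box', 'ant'] (min_width=16, slack=2)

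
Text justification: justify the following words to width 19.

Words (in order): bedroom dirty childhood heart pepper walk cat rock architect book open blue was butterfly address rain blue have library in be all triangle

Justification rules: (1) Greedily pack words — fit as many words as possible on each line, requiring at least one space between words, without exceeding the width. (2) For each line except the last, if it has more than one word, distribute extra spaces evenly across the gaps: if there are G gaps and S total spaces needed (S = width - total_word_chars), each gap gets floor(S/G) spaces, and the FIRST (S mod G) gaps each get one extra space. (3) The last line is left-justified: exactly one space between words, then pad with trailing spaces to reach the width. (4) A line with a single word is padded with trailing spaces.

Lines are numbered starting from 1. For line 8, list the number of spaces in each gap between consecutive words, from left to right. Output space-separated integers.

Answer: 2 2 1

Derivation:
Line 1: ['bedroom', 'dirty'] (min_width=13, slack=6)
Line 2: ['childhood', 'heart'] (min_width=15, slack=4)
Line 3: ['pepper', 'walk', 'cat'] (min_width=15, slack=4)
Line 4: ['rock', 'architect', 'book'] (min_width=19, slack=0)
Line 5: ['open', 'blue', 'was'] (min_width=13, slack=6)
Line 6: ['butterfly', 'address'] (min_width=17, slack=2)
Line 7: ['rain', 'blue', 'have'] (min_width=14, slack=5)
Line 8: ['library', 'in', 'be', 'all'] (min_width=17, slack=2)
Line 9: ['triangle'] (min_width=8, slack=11)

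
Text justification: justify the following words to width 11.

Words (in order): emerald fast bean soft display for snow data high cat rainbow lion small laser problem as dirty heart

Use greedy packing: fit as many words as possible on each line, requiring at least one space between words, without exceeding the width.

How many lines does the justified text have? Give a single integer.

Line 1: ['emerald'] (min_width=7, slack=4)
Line 2: ['fast', 'bean'] (min_width=9, slack=2)
Line 3: ['soft'] (min_width=4, slack=7)
Line 4: ['display', 'for'] (min_width=11, slack=0)
Line 5: ['snow', 'data'] (min_width=9, slack=2)
Line 6: ['high', 'cat'] (min_width=8, slack=3)
Line 7: ['rainbow'] (min_width=7, slack=4)
Line 8: ['lion', 'small'] (min_width=10, slack=1)
Line 9: ['laser'] (min_width=5, slack=6)
Line 10: ['problem', 'as'] (min_width=10, slack=1)
Line 11: ['dirty', 'heart'] (min_width=11, slack=0)
Total lines: 11

Answer: 11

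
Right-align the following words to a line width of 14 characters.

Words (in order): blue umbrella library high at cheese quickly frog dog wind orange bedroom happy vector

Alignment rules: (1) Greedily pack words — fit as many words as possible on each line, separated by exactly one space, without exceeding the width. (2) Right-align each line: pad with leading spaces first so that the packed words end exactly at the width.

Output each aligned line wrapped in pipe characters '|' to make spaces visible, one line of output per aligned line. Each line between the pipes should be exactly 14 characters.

Line 1: ['blue', 'umbrella'] (min_width=13, slack=1)
Line 2: ['library', 'high'] (min_width=12, slack=2)
Line 3: ['at', 'cheese'] (min_width=9, slack=5)
Line 4: ['quickly', 'frog'] (min_width=12, slack=2)
Line 5: ['dog', 'wind'] (min_width=8, slack=6)
Line 6: ['orange', 'bedroom'] (min_width=14, slack=0)
Line 7: ['happy', 'vector'] (min_width=12, slack=2)

Answer: | blue umbrella|
|  library high|
|     at cheese|
|  quickly frog|
|      dog wind|
|orange bedroom|
|  happy vector|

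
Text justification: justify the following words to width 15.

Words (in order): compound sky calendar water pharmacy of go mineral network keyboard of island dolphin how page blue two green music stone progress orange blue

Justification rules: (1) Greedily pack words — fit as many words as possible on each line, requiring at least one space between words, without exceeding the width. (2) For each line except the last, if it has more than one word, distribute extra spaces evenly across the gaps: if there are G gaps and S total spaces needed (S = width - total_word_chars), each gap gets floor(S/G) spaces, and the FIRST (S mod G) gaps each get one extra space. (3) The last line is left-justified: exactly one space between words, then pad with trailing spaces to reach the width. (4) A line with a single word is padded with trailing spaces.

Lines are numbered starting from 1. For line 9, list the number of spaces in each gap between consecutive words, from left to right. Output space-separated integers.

Answer: 2

Derivation:
Line 1: ['compound', 'sky'] (min_width=12, slack=3)
Line 2: ['calendar', 'water'] (min_width=14, slack=1)
Line 3: ['pharmacy', 'of', 'go'] (min_width=14, slack=1)
Line 4: ['mineral', 'network'] (min_width=15, slack=0)
Line 5: ['keyboard', 'of'] (min_width=11, slack=4)
Line 6: ['island', 'dolphin'] (min_width=14, slack=1)
Line 7: ['how', 'page', 'blue'] (min_width=13, slack=2)
Line 8: ['two', 'green', 'music'] (min_width=15, slack=0)
Line 9: ['stone', 'progress'] (min_width=14, slack=1)
Line 10: ['orange', 'blue'] (min_width=11, slack=4)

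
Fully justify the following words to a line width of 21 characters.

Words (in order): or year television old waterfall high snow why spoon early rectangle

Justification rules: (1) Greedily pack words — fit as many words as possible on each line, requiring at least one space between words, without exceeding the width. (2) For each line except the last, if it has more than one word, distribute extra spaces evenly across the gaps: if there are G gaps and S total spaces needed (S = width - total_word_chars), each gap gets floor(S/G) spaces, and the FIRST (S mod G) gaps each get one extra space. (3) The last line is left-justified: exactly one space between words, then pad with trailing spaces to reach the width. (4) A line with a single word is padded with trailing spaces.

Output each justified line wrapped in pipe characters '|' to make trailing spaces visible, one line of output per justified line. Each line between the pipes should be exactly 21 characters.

Line 1: ['or', 'year', 'television'] (min_width=18, slack=3)
Line 2: ['old', 'waterfall', 'high'] (min_width=18, slack=3)
Line 3: ['snow', 'why', 'spoon', 'early'] (min_width=20, slack=1)
Line 4: ['rectangle'] (min_width=9, slack=12)

Answer: |or   year  television|
|old   waterfall  high|
|snow  why spoon early|
|rectangle            |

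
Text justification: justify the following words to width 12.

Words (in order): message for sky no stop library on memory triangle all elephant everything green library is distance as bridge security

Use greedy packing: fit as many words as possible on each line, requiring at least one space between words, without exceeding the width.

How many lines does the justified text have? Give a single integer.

Line 1: ['message', 'for'] (min_width=11, slack=1)
Line 2: ['sky', 'no', 'stop'] (min_width=11, slack=1)
Line 3: ['library', 'on'] (min_width=10, slack=2)
Line 4: ['memory'] (min_width=6, slack=6)
Line 5: ['triangle', 'all'] (min_width=12, slack=0)
Line 6: ['elephant'] (min_width=8, slack=4)
Line 7: ['everything'] (min_width=10, slack=2)
Line 8: ['green'] (min_width=5, slack=7)
Line 9: ['library', 'is'] (min_width=10, slack=2)
Line 10: ['distance', 'as'] (min_width=11, slack=1)
Line 11: ['bridge'] (min_width=6, slack=6)
Line 12: ['security'] (min_width=8, slack=4)
Total lines: 12

Answer: 12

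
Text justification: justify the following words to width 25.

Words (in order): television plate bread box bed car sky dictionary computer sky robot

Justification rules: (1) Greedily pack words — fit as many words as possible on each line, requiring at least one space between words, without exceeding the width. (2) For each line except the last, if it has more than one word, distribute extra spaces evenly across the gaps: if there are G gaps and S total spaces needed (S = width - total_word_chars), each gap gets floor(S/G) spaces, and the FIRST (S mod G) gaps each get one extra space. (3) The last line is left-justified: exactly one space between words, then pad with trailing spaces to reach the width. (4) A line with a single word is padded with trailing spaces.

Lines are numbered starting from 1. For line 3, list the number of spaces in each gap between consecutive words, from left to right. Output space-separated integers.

Answer: 2 2

Derivation:
Line 1: ['television', 'plate', 'bread'] (min_width=22, slack=3)
Line 2: ['box', 'bed', 'car', 'sky'] (min_width=15, slack=10)
Line 3: ['dictionary', 'computer', 'sky'] (min_width=23, slack=2)
Line 4: ['robot'] (min_width=5, slack=20)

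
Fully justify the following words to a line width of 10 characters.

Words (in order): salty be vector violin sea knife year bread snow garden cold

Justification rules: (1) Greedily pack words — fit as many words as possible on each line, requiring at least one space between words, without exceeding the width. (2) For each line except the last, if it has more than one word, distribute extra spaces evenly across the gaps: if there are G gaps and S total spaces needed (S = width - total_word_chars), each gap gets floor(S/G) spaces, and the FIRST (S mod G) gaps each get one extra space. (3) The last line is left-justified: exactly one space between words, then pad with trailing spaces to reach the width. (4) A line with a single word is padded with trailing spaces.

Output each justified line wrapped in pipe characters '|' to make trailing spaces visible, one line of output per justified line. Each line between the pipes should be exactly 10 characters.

Answer: |salty   be|
|vector    |
|violin sea|
|knife year|
|bread snow|
|garden    |
|cold      |

Derivation:
Line 1: ['salty', 'be'] (min_width=8, slack=2)
Line 2: ['vector'] (min_width=6, slack=4)
Line 3: ['violin', 'sea'] (min_width=10, slack=0)
Line 4: ['knife', 'year'] (min_width=10, slack=0)
Line 5: ['bread', 'snow'] (min_width=10, slack=0)
Line 6: ['garden'] (min_width=6, slack=4)
Line 7: ['cold'] (min_width=4, slack=6)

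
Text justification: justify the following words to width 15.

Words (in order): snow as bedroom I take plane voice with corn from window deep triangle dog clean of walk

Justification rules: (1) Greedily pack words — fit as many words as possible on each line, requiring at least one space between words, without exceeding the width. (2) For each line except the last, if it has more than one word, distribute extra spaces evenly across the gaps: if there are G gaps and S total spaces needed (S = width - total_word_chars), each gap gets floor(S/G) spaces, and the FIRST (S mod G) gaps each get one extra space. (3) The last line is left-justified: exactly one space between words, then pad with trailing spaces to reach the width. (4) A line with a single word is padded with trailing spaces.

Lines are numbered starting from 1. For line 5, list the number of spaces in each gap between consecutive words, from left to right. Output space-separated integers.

Answer: 3

Derivation:
Line 1: ['snow', 'as', 'bedroom'] (min_width=15, slack=0)
Line 2: ['I', 'take', 'plane'] (min_width=12, slack=3)
Line 3: ['voice', 'with', 'corn'] (min_width=15, slack=0)
Line 4: ['from', 'window'] (min_width=11, slack=4)
Line 5: ['deep', 'triangle'] (min_width=13, slack=2)
Line 6: ['dog', 'clean', 'of'] (min_width=12, slack=3)
Line 7: ['walk'] (min_width=4, slack=11)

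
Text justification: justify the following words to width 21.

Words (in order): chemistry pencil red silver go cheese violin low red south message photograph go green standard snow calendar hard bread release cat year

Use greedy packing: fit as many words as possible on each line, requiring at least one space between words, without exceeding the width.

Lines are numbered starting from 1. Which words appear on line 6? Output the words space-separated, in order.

Line 1: ['chemistry', 'pencil', 'red'] (min_width=20, slack=1)
Line 2: ['silver', 'go', 'cheese'] (min_width=16, slack=5)
Line 3: ['violin', 'low', 'red', 'south'] (min_width=20, slack=1)
Line 4: ['message', 'photograph', 'go'] (min_width=21, slack=0)
Line 5: ['green', 'standard', 'snow'] (min_width=19, slack=2)
Line 6: ['calendar', 'hard', 'bread'] (min_width=19, slack=2)
Line 7: ['release', 'cat', 'year'] (min_width=16, slack=5)

Answer: calendar hard bread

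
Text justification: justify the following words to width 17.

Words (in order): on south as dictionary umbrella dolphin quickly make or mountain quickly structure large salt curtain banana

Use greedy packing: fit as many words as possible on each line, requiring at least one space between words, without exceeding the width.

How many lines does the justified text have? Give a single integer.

Line 1: ['on', 'south', 'as'] (min_width=11, slack=6)
Line 2: ['dictionary'] (min_width=10, slack=7)
Line 3: ['umbrella', 'dolphin'] (min_width=16, slack=1)
Line 4: ['quickly', 'make', 'or'] (min_width=15, slack=2)
Line 5: ['mountain', 'quickly'] (min_width=16, slack=1)
Line 6: ['structure', 'large'] (min_width=15, slack=2)
Line 7: ['salt', 'curtain'] (min_width=12, slack=5)
Line 8: ['banana'] (min_width=6, slack=11)
Total lines: 8

Answer: 8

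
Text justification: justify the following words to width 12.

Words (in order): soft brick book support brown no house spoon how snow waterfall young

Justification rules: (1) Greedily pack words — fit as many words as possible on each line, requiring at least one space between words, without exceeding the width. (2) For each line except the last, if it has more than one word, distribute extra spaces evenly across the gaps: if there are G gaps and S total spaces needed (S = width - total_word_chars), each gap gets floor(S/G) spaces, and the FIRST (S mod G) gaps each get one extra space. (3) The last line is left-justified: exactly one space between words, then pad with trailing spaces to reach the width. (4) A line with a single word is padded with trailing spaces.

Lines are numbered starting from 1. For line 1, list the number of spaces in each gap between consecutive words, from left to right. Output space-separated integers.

Answer: 3

Derivation:
Line 1: ['soft', 'brick'] (min_width=10, slack=2)
Line 2: ['book', 'support'] (min_width=12, slack=0)
Line 3: ['brown', 'no'] (min_width=8, slack=4)
Line 4: ['house', 'spoon'] (min_width=11, slack=1)
Line 5: ['how', 'snow'] (min_width=8, slack=4)
Line 6: ['waterfall'] (min_width=9, slack=3)
Line 7: ['young'] (min_width=5, slack=7)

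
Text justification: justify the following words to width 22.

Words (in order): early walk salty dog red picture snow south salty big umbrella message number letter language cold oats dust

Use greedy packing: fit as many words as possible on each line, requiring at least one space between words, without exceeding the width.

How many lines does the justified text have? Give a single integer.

Answer: 6

Derivation:
Line 1: ['early', 'walk', 'salty', 'dog'] (min_width=20, slack=2)
Line 2: ['red', 'picture', 'snow', 'south'] (min_width=22, slack=0)
Line 3: ['salty', 'big', 'umbrella'] (min_width=18, slack=4)
Line 4: ['message', 'number', 'letter'] (min_width=21, slack=1)
Line 5: ['language', 'cold', 'oats'] (min_width=18, slack=4)
Line 6: ['dust'] (min_width=4, slack=18)
Total lines: 6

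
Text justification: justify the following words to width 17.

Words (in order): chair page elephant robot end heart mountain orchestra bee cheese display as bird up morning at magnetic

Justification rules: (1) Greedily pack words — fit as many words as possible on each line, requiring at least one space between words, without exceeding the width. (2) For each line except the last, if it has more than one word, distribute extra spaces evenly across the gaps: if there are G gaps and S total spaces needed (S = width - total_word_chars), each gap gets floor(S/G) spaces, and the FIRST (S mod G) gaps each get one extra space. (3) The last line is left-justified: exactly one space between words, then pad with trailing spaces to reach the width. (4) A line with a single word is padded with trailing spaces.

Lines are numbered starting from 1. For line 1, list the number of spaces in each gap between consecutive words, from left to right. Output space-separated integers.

Line 1: ['chair', 'page'] (min_width=10, slack=7)
Line 2: ['elephant', 'robot'] (min_width=14, slack=3)
Line 3: ['end', 'heart'] (min_width=9, slack=8)
Line 4: ['mountain'] (min_width=8, slack=9)
Line 5: ['orchestra', 'bee'] (min_width=13, slack=4)
Line 6: ['cheese', 'display', 'as'] (min_width=17, slack=0)
Line 7: ['bird', 'up', 'morning'] (min_width=15, slack=2)
Line 8: ['at', 'magnetic'] (min_width=11, slack=6)

Answer: 8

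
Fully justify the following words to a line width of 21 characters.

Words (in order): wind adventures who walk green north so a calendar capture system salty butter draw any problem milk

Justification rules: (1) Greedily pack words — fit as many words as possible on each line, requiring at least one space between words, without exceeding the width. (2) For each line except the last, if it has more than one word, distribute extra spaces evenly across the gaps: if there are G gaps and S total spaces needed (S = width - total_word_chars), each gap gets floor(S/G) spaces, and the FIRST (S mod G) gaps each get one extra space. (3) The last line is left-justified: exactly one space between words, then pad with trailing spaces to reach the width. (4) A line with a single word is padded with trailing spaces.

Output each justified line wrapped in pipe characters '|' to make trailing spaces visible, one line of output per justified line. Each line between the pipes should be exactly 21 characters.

Line 1: ['wind', 'adventures', 'who'] (min_width=19, slack=2)
Line 2: ['walk', 'green', 'north', 'so', 'a'] (min_width=21, slack=0)
Line 3: ['calendar', 'capture'] (min_width=16, slack=5)
Line 4: ['system', 'salty', 'butter'] (min_width=19, slack=2)
Line 5: ['draw', 'any', 'problem', 'milk'] (min_width=21, slack=0)

Answer: |wind  adventures  who|
|walk green north so a|
|calendar      capture|
|system  salty  butter|
|draw any problem milk|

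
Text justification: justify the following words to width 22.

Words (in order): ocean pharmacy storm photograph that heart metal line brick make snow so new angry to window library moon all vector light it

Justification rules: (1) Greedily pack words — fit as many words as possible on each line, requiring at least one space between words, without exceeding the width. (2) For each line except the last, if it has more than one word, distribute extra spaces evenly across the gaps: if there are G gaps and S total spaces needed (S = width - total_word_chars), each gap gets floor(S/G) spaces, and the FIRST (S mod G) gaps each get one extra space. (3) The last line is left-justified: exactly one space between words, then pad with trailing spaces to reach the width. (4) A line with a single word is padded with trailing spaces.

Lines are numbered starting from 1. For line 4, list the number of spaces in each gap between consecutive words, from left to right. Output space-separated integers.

Line 1: ['ocean', 'pharmacy', 'storm'] (min_width=20, slack=2)
Line 2: ['photograph', 'that', 'heart'] (min_width=21, slack=1)
Line 3: ['metal', 'line', 'brick', 'make'] (min_width=21, slack=1)
Line 4: ['snow', 'so', 'new', 'angry', 'to'] (min_width=20, slack=2)
Line 5: ['window', 'library', 'moon'] (min_width=19, slack=3)
Line 6: ['all', 'vector', 'light', 'it'] (min_width=19, slack=3)

Answer: 2 2 1 1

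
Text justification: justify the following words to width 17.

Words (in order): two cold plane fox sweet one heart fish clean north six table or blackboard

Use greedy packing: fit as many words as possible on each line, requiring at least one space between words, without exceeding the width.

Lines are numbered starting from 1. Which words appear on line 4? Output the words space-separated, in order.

Line 1: ['two', 'cold', 'plane'] (min_width=14, slack=3)
Line 2: ['fox', 'sweet', 'one'] (min_width=13, slack=4)
Line 3: ['heart', 'fish', 'clean'] (min_width=16, slack=1)
Line 4: ['north', 'six', 'table'] (min_width=15, slack=2)
Line 5: ['or', 'blackboard'] (min_width=13, slack=4)

Answer: north six table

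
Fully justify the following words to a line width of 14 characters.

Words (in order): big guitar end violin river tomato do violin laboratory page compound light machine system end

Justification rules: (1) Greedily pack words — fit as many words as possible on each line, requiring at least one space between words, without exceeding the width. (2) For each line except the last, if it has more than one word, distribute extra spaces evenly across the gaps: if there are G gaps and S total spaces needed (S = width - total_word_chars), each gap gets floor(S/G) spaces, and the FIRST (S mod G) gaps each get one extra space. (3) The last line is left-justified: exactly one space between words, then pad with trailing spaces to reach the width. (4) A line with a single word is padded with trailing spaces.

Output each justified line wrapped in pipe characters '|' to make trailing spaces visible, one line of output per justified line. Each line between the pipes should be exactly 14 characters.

Answer: |big guitar end|
|violin   river|
|tomato      do|
|violin        |
|laboratory    |
|page  compound|
|light  machine|
|system end    |

Derivation:
Line 1: ['big', 'guitar', 'end'] (min_width=14, slack=0)
Line 2: ['violin', 'river'] (min_width=12, slack=2)
Line 3: ['tomato', 'do'] (min_width=9, slack=5)
Line 4: ['violin'] (min_width=6, slack=8)
Line 5: ['laboratory'] (min_width=10, slack=4)
Line 6: ['page', 'compound'] (min_width=13, slack=1)
Line 7: ['light', 'machine'] (min_width=13, slack=1)
Line 8: ['system', 'end'] (min_width=10, slack=4)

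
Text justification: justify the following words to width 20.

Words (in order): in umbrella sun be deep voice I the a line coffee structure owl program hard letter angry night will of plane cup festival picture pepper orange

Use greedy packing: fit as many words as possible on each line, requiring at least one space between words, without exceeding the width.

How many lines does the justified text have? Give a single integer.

Line 1: ['in', 'umbrella', 'sun', 'be'] (min_width=18, slack=2)
Line 2: ['deep', 'voice', 'I', 'the', 'a'] (min_width=18, slack=2)
Line 3: ['line', 'coffee'] (min_width=11, slack=9)
Line 4: ['structure', 'owl'] (min_width=13, slack=7)
Line 5: ['program', 'hard', 'letter'] (min_width=19, slack=1)
Line 6: ['angry', 'night', 'will', 'of'] (min_width=19, slack=1)
Line 7: ['plane', 'cup', 'festival'] (min_width=18, slack=2)
Line 8: ['picture', 'pepper'] (min_width=14, slack=6)
Line 9: ['orange'] (min_width=6, slack=14)
Total lines: 9

Answer: 9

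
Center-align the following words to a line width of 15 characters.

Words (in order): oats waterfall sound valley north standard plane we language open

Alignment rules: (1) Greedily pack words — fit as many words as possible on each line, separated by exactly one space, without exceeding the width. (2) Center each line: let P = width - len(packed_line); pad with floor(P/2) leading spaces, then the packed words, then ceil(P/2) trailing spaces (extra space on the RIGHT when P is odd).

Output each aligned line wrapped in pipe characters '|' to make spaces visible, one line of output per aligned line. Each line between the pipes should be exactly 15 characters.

Answer: |oats waterfall |
| sound valley  |
|north standard |
|   plane we    |
| language open |

Derivation:
Line 1: ['oats', 'waterfall'] (min_width=14, slack=1)
Line 2: ['sound', 'valley'] (min_width=12, slack=3)
Line 3: ['north', 'standard'] (min_width=14, slack=1)
Line 4: ['plane', 'we'] (min_width=8, slack=7)
Line 5: ['language', 'open'] (min_width=13, slack=2)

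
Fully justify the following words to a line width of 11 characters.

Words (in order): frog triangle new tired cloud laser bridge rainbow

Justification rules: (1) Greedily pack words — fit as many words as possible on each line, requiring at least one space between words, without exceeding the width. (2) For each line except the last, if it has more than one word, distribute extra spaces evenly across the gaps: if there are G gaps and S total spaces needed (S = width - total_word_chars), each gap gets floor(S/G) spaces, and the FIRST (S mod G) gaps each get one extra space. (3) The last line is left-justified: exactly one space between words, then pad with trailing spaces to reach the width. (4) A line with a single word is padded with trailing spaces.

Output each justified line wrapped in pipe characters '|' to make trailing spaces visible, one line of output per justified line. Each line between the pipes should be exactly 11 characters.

Line 1: ['frog'] (min_width=4, slack=7)
Line 2: ['triangle'] (min_width=8, slack=3)
Line 3: ['new', 'tired'] (min_width=9, slack=2)
Line 4: ['cloud', 'laser'] (min_width=11, slack=0)
Line 5: ['bridge'] (min_width=6, slack=5)
Line 6: ['rainbow'] (min_width=7, slack=4)

Answer: |frog       |
|triangle   |
|new   tired|
|cloud laser|
|bridge     |
|rainbow    |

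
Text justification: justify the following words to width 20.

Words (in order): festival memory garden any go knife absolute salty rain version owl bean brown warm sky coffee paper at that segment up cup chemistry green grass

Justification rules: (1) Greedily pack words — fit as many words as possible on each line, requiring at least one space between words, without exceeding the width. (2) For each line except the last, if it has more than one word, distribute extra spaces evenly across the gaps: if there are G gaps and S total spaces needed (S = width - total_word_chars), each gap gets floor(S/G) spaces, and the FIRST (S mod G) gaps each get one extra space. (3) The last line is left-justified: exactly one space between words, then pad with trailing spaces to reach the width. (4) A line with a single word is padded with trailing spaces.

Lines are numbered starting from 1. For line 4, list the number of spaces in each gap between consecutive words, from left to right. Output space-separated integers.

Line 1: ['festival', 'memory'] (min_width=15, slack=5)
Line 2: ['garden', 'any', 'go', 'knife'] (min_width=19, slack=1)
Line 3: ['absolute', 'salty', 'rain'] (min_width=19, slack=1)
Line 4: ['version', 'owl', 'bean'] (min_width=16, slack=4)
Line 5: ['brown', 'warm', 'sky'] (min_width=14, slack=6)
Line 6: ['coffee', 'paper', 'at', 'that'] (min_width=20, slack=0)
Line 7: ['segment', 'up', 'cup'] (min_width=14, slack=6)
Line 8: ['chemistry', 'green'] (min_width=15, slack=5)
Line 9: ['grass'] (min_width=5, slack=15)

Answer: 3 3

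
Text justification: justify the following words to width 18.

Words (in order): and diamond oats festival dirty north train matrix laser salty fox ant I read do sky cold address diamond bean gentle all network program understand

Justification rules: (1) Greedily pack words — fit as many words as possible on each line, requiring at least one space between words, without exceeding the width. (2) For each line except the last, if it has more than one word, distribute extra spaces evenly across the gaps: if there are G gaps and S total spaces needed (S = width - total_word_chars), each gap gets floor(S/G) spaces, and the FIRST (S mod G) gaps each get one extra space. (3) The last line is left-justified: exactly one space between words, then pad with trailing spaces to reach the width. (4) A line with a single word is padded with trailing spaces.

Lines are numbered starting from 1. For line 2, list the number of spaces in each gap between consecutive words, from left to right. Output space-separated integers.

Answer: 5

Derivation:
Line 1: ['and', 'diamond', 'oats'] (min_width=16, slack=2)
Line 2: ['festival', 'dirty'] (min_width=14, slack=4)
Line 3: ['north', 'train', 'matrix'] (min_width=18, slack=0)
Line 4: ['laser', 'salty', 'fox'] (min_width=15, slack=3)
Line 5: ['ant', 'I', 'read', 'do', 'sky'] (min_width=17, slack=1)
Line 6: ['cold', 'address'] (min_width=12, slack=6)
Line 7: ['diamond', 'bean'] (min_width=12, slack=6)
Line 8: ['gentle', 'all', 'network'] (min_width=18, slack=0)
Line 9: ['program', 'understand'] (min_width=18, slack=0)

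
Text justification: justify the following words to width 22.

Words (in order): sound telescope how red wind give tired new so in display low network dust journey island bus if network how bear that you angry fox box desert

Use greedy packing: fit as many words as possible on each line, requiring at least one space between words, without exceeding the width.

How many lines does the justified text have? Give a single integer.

Answer: 7

Derivation:
Line 1: ['sound', 'telescope', 'how'] (min_width=19, slack=3)
Line 2: ['red', 'wind', 'give', 'tired'] (min_width=19, slack=3)
Line 3: ['new', 'so', 'in', 'display', 'low'] (min_width=21, slack=1)
Line 4: ['network', 'dust', 'journey'] (min_width=20, slack=2)
Line 5: ['island', 'bus', 'if', 'network'] (min_width=21, slack=1)
Line 6: ['how', 'bear', 'that', 'you'] (min_width=17, slack=5)
Line 7: ['angry', 'fox', 'box', 'desert'] (min_width=20, slack=2)
Total lines: 7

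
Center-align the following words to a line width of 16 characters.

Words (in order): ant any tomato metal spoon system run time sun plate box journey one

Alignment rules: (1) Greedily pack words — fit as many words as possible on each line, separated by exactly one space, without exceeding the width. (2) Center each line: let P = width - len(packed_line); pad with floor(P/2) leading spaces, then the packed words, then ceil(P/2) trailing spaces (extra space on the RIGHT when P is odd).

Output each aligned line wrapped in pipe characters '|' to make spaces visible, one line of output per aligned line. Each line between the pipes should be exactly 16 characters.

Answer: | ant any tomato |
|  metal spoon   |
|system run time |
| sun plate box  |
|  journey one   |

Derivation:
Line 1: ['ant', 'any', 'tomato'] (min_width=14, slack=2)
Line 2: ['metal', 'spoon'] (min_width=11, slack=5)
Line 3: ['system', 'run', 'time'] (min_width=15, slack=1)
Line 4: ['sun', 'plate', 'box'] (min_width=13, slack=3)
Line 5: ['journey', 'one'] (min_width=11, slack=5)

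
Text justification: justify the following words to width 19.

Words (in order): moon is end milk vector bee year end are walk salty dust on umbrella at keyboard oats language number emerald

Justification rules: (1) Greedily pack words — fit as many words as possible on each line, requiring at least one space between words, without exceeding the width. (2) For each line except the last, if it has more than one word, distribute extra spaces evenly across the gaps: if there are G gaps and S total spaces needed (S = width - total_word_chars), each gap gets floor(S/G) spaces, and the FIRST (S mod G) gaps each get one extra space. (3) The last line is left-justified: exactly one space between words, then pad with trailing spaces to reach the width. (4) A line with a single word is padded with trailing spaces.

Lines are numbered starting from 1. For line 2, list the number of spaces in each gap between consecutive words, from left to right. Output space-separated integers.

Line 1: ['moon', 'is', 'end', 'milk'] (min_width=16, slack=3)
Line 2: ['vector', 'bee', 'year', 'end'] (min_width=19, slack=0)
Line 3: ['are', 'walk', 'salty', 'dust'] (min_width=19, slack=0)
Line 4: ['on', 'umbrella', 'at'] (min_width=14, slack=5)
Line 5: ['keyboard', 'oats'] (min_width=13, slack=6)
Line 6: ['language', 'number'] (min_width=15, slack=4)
Line 7: ['emerald'] (min_width=7, slack=12)

Answer: 1 1 1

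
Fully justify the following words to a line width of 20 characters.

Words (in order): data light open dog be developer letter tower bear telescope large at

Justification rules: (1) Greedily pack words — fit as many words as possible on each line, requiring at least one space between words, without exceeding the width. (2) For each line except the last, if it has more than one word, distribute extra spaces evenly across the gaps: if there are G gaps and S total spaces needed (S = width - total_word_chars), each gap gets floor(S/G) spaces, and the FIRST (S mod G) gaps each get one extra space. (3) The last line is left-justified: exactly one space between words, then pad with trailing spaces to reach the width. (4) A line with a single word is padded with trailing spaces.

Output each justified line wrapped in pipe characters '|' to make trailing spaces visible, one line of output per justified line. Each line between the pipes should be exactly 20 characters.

Answer: |data  light open dog|
|be  developer letter|
|tower bear telescope|
|large at            |

Derivation:
Line 1: ['data', 'light', 'open', 'dog'] (min_width=19, slack=1)
Line 2: ['be', 'developer', 'letter'] (min_width=19, slack=1)
Line 3: ['tower', 'bear', 'telescope'] (min_width=20, slack=0)
Line 4: ['large', 'at'] (min_width=8, slack=12)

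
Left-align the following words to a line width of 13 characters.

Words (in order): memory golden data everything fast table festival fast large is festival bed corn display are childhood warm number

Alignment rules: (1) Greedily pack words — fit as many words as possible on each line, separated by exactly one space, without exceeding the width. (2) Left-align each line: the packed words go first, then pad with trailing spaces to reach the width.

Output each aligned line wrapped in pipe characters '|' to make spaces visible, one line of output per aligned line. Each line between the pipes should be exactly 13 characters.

Answer: |memory golden|
|data         |
|everything   |
|fast table   |
|festival fast|
|large is     |
|festival bed |
|corn display |
|are childhood|
|warm number  |

Derivation:
Line 1: ['memory', 'golden'] (min_width=13, slack=0)
Line 2: ['data'] (min_width=4, slack=9)
Line 3: ['everything'] (min_width=10, slack=3)
Line 4: ['fast', 'table'] (min_width=10, slack=3)
Line 5: ['festival', 'fast'] (min_width=13, slack=0)
Line 6: ['large', 'is'] (min_width=8, slack=5)
Line 7: ['festival', 'bed'] (min_width=12, slack=1)
Line 8: ['corn', 'display'] (min_width=12, slack=1)
Line 9: ['are', 'childhood'] (min_width=13, slack=0)
Line 10: ['warm', 'number'] (min_width=11, slack=2)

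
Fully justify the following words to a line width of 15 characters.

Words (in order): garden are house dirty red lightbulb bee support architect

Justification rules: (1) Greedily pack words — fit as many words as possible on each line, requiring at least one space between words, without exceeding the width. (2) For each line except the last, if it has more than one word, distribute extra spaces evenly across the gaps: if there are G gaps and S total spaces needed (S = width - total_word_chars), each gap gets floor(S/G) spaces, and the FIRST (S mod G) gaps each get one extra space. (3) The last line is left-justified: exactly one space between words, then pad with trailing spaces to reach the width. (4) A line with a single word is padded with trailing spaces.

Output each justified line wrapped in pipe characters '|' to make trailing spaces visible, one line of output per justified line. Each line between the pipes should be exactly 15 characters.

Line 1: ['garden', 'are'] (min_width=10, slack=5)
Line 2: ['house', 'dirty', 'red'] (min_width=15, slack=0)
Line 3: ['lightbulb', 'bee'] (min_width=13, slack=2)
Line 4: ['support'] (min_width=7, slack=8)
Line 5: ['architect'] (min_width=9, slack=6)

Answer: |garden      are|
|house dirty red|
|lightbulb   bee|
|support        |
|architect      |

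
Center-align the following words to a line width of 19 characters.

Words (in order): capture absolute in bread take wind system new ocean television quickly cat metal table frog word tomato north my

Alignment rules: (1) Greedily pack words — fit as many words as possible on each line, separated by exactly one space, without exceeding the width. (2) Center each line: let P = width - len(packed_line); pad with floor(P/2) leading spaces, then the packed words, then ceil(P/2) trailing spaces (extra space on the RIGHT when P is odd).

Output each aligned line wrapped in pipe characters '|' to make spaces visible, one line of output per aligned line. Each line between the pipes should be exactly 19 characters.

Line 1: ['capture', 'absolute', 'in'] (min_width=19, slack=0)
Line 2: ['bread', 'take', 'wind'] (min_width=15, slack=4)
Line 3: ['system', 'new', 'ocean'] (min_width=16, slack=3)
Line 4: ['television', 'quickly'] (min_width=18, slack=1)
Line 5: ['cat', 'metal', 'table'] (min_width=15, slack=4)
Line 6: ['frog', 'word', 'tomato'] (min_width=16, slack=3)
Line 7: ['north', 'my'] (min_width=8, slack=11)

Answer: |capture absolute in|
|  bread take wind  |
| system new ocean  |
|television quickly |
|  cat metal table  |
| frog word tomato  |
|     north my      |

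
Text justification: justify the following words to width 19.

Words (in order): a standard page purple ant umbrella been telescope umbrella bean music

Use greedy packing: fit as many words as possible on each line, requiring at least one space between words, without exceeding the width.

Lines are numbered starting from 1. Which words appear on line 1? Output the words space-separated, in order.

Line 1: ['a', 'standard', 'page'] (min_width=15, slack=4)
Line 2: ['purple', 'ant', 'umbrella'] (min_width=19, slack=0)
Line 3: ['been', 'telescope'] (min_width=14, slack=5)
Line 4: ['umbrella', 'bean', 'music'] (min_width=19, slack=0)

Answer: a standard page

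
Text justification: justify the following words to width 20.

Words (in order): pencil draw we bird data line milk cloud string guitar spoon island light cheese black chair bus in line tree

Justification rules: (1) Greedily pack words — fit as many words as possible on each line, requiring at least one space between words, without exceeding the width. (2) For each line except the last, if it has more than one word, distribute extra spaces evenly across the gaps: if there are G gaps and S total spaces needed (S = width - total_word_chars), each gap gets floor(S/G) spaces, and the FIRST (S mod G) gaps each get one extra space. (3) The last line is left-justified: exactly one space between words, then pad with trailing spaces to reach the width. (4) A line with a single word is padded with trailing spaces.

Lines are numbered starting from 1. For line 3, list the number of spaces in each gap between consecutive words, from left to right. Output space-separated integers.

Line 1: ['pencil', 'draw', 'we', 'bird'] (min_width=19, slack=1)
Line 2: ['data', 'line', 'milk', 'cloud'] (min_width=20, slack=0)
Line 3: ['string', 'guitar', 'spoon'] (min_width=19, slack=1)
Line 4: ['island', 'light', 'cheese'] (min_width=19, slack=1)
Line 5: ['black', 'chair', 'bus', 'in'] (min_width=18, slack=2)
Line 6: ['line', 'tree'] (min_width=9, slack=11)

Answer: 2 1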